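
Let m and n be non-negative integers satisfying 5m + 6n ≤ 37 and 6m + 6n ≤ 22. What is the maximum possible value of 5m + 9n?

27

(m,n)=(0,3): 5·0+6·3=18≤37, 6·0+6·3=18≤22, objective 27.
(m,n)=(1,2): 5·1+6·2=17≤37, 6·1+6·2=18≤22, objective 23.
(m,n)=(0,2): 5·0+6·2=12≤37, 6·0+6·2=12≤22, objective 18.
Maximum is 27 at (m,n)=(0,3).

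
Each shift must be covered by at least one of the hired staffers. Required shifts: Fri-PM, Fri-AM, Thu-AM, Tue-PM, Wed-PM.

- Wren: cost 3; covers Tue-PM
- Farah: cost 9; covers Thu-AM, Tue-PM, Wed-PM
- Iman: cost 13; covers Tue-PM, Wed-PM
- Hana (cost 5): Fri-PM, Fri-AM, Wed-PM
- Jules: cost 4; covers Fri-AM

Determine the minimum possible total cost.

14

This is a weighted set-cover instance.
Choose Farah and Hana: together they cover Fri-PM, Fri-AM, Thu-AM, Tue-PM, Wed-PM — every shift.
Total cost: 9 + 5 = 14.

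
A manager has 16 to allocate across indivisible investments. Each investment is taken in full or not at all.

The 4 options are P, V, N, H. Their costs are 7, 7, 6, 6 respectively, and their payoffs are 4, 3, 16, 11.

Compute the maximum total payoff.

27

Allowing fractional choices, the relaxed optimum would be about 29.3, but investments are indivisible.
P + N: cost 7 + 6 = 13 ≤ 16, payoff 4 + 16 = 20.
N + H: cost 6 + 6 = 12 ≤ 16, payoff 16 + 11 = 27.
Best is N and H with total payoff 27.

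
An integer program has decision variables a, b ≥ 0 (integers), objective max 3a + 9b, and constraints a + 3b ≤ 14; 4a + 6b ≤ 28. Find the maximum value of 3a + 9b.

39

The continuous relaxation peaks at (0, 4.67) with value 42.00; rounding to a feasible lattice point costs some objective.
(a,b)=(1,4): 1·1+3·4=13≤14, 4·1+6·4=28≤28, objective 39.
(a,b)=(0,4): 1·0+3·4=12≤14, 4·0+6·4=24≤28, objective 36.
(a,b)=(2,3): 1·2+3·3=11≤14, 4·2+6·3=26≤28, objective 33.
The best lattice point is (1,4), giving 39.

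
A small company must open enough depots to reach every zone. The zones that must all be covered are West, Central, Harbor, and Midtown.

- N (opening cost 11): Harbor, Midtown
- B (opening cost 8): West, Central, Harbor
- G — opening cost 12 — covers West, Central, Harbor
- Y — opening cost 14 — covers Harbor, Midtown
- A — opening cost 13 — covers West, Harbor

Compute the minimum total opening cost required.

Choose N and B: together they cover West, Central, Harbor, Midtown — every zone.
Total opening cost: 11 + 8 = 19.

19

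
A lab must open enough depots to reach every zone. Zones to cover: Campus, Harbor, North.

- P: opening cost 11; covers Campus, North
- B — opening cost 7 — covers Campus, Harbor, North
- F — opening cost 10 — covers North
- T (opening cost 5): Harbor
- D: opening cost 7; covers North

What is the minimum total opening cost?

This is an integer covering problem.
B alone covers Campus, Harbor, North — every zone.
Total opening cost: 7.
No cover costs less than 7.

7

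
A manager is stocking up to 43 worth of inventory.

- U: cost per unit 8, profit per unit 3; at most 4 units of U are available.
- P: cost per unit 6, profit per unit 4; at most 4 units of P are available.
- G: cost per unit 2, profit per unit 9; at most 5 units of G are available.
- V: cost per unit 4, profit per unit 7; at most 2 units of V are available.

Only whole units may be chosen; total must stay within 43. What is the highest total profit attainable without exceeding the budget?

75

Take 4×P, 5×G, and 2×V: cost 42 ≤ 43, profit 4·4 + 5·9 + 2·7 = 75.
G has the best ratio (9/2) and is taken to its limit of 5; remaining capacity is filled optimally with the others.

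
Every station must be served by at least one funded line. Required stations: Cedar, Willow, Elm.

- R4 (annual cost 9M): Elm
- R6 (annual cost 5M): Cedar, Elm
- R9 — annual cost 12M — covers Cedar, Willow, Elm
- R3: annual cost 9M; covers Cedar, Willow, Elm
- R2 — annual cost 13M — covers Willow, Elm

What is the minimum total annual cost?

9

The greedy cost-per-new-station heuristic would pick R6 and R3 for 14, but a cheaper cover exists.
R3 alone covers Cedar, Willow, Elm — every station.
Total annual cost: 9.
No cover costs less than 9.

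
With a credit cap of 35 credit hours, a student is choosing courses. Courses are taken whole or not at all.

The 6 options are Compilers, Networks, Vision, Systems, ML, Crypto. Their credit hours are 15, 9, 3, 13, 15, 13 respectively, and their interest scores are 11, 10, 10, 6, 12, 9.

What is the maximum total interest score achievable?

Allowing fractional choices, the relaxed optimum would be about 37.9, but courses are indivisible.
Networks + Vision + ML: credit hours 9 + 3 + 15 = 27 ≤ 35, interest score 10 + 10 + 12 = 32.
Compilers + Vision + ML: credit hours 15 + 3 + 15 = 33 ≤ 35, interest score 11 + 10 + 12 = 33.
Best is Compilers, Vision, and ML with total interest score 33.

33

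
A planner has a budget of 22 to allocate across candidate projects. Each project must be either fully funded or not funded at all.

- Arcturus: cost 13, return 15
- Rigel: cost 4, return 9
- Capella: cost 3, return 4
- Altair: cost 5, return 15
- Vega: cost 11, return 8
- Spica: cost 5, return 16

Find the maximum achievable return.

Allowing fractional choices, the relaxed optimum would be about 49.8, but projects are indivisible.
Arcturus + Rigel + Spica: cost 13 + 4 + 5 = 22 ≤ 22, return 15 + 9 + 16 = 40.
Rigel + Capella + Altair + Spica: cost 4 + 3 + 5 + 5 = 17 ≤ 22, return 9 + 4 + 15 + 16 = 44.
Rigel + Altair + Spica: cost 4 + 5 + 5 = 14 ≤ 22, return 9 + 15 + 16 = 40.
Best is Rigel, Capella, Altair, and Spica with total return 44.

44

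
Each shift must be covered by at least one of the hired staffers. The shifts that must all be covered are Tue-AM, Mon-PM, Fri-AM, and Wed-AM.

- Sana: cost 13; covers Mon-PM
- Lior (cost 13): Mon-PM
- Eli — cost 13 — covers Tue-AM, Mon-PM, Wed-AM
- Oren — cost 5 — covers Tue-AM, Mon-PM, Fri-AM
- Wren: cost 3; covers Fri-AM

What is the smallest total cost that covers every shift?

The greedy cost-per-new-shift heuristic would pick Oren and Eli for 18, but a cheaper cover exists.
Choose Eli and Wren: together they cover Tue-AM, Mon-PM, Fri-AM, Wed-AM — every shift.
Total cost: 13 + 3 = 16.
No cover costs less than 16.

16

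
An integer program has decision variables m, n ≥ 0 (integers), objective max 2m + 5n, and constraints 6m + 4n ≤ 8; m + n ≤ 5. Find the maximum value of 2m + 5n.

10

(m,n)=(0,2): 6·0+4·2=8≤8, 1·0+1·2=2≤5, objective 10.
(m,n)=(0,1): 6·0+4·1=4≤8, 1·0+1·1=1≤5, objective 5.
Maximum is 10 at (m,n)=(0,2).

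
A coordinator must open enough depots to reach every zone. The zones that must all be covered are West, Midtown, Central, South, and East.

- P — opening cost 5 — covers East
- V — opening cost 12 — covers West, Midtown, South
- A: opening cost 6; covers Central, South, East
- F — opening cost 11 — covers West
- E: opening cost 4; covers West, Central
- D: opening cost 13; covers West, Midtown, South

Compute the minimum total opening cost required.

18

The greedy cost-per-new-zone heuristic would pick A, E, and V for 22, but a cheaper cover exists.
Choose V and A: together they cover West, Midtown, Central, South, East — every zone.
Total opening cost: 12 + 6 = 18.
No cover costs less than 18.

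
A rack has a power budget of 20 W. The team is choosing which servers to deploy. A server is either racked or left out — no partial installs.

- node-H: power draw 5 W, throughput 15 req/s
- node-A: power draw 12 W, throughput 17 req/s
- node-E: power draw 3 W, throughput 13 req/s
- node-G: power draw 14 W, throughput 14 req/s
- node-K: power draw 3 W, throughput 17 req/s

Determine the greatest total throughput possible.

49

Allowing fractional choices, the relaxed optimum would be about 57.8, but servers are indivisible.
node-A + node-E + node-K: power draw 12 + 3 + 3 = 18 ≤ 20, throughput 17 + 13 + 17 = 47.
node-H + node-A + node-K: power draw 5 + 12 + 3 = 20 ≤ 20, throughput 15 + 17 + 17 = 49.
Best is node-H, node-A, and node-K with total throughput 49.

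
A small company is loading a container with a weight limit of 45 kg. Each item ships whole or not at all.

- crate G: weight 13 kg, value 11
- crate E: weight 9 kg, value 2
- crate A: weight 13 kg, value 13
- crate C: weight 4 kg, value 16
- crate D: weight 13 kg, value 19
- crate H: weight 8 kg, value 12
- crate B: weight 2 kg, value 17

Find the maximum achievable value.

77

Allowing fractional choices, the relaxed optimum would be about 81.2, but items are indivisible.
crate A + crate C + crate D + crate H + crate B: weight 13 + 4 + 13 + 8 + 2 = 40 ≤ 45, value 13 + 16 + 19 + 12 + 17 = 77.
crate G + crate A + crate C + crate D + crate B: weight 13 + 13 + 4 + 13 + 2 = 45 ≤ 45, value 11 + 13 + 16 + 19 + 17 = 76.
Best is crate A, crate C, crate D, crate H, and crate B with total value 77.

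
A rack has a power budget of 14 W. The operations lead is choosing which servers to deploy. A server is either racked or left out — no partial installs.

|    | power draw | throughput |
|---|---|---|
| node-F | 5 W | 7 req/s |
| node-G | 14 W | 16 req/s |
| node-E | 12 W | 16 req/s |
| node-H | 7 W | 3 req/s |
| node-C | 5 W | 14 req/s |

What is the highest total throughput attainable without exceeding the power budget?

This is an integer program with binary decision variables.
Allowing fractional choices, the relaxed optimum would be about 26.3, but servers are indivisible.
node-F + node-C: power draw 5 + 5 = 10 ≤ 14, throughput 7 + 14 = 21.
node-H + node-C: power draw 7 + 5 = 12 ≤ 14, throughput 3 + 14 = 17.
node-E: power draw 12 ≤ 14, throughput 16.
Best is node-F and node-C with total throughput 21.

21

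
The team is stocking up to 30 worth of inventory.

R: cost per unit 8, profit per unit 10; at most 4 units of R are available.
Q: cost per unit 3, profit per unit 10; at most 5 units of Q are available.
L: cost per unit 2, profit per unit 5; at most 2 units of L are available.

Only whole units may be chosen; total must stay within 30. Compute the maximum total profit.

Take 1×R, 5×Q, and 2×L: cost 27 ≤ 30, profit 1·10 + 5·10 + 2·5 = 70.
Q has the best ratio (10/3) and is taken to its limit of 5; remaining capacity is filled optimally with the others.

70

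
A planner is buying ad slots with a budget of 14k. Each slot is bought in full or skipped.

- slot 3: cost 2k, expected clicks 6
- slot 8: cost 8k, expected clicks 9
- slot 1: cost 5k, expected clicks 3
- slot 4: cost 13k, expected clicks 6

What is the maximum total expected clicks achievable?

15

Allowing fractional choices, the relaxed optimum would be about 17.4, but ad slots are indivisible.
slot 8 + slot 1: cost 8 + 5 = 13 ≤ 14, expected clicks 9 + 3 = 12.
slot 3 + slot 8: cost 2 + 8 = 10 ≤ 14, expected clicks 6 + 9 = 15.
Best is slot 3 and slot 8 with total expected clicks 15.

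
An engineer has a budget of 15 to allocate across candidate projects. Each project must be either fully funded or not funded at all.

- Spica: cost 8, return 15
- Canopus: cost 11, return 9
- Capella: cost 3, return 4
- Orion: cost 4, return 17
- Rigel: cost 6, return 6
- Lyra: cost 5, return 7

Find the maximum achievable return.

Allowing fractional choices, the relaxed optimum would be about 36.2, but projects are indivisible.
Spica + Capella + Orion: cost 8 + 3 + 4 = 15 ≤ 15, return 15 + 4 + 17 = 36.
Orion + Rigel + Lyra: cost 4 + 6 + 5 = 15 ≤ 15, return 17 + 6 + 7 = 30.
Spica + Orion: cost 8 + 4 = 12 ≤ 15, return 15 + 17 = 32.
Best is Spica, Capella, and Orion with total return 36.

36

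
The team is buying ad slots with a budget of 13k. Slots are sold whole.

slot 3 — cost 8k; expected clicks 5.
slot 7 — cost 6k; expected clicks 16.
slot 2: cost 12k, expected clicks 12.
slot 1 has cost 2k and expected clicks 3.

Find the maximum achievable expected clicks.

19

slot 7: cost 6 ≤ 13, expected clicks 16.
slot 7 + slot 1: cost 6 + 2 = 8 ≤ 13, expected clicks 16 + 3 = 19.
slot 2: cost 12 ≤ 13, expected clicks 12.
Best is slot 7 and slot 1 with total expected clicks 19.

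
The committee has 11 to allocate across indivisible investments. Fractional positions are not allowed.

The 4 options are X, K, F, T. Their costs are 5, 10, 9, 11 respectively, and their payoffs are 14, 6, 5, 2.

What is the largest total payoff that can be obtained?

F: cost 9 ≤ 11, payoff 5.
X: cost 5 ≤ 11, payoff 14.
K: cost 10 ≤ 11, payoff 6.
Best is X with total payoff 14.

14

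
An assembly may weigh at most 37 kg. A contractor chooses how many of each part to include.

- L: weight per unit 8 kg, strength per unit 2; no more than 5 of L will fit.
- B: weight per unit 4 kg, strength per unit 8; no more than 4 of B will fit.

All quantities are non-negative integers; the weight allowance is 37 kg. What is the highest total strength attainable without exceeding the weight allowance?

2×L and 4×B: weight 32 ≤ 37, strength 2·2 + 4·8 = 36.
1×L and 4×B: weight 24 ≤ 37, strength 1·2 + 4·8 = 34.
Best is 36.

36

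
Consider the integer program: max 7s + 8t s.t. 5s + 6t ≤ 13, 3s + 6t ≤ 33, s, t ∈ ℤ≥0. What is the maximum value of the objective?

16

Relaxing integrality, the LP optimum is 18.20 at (s,t) = (2.6, 0), which is not an integer point.
(s,t)=(0,2): 5·0+6·2=12≤13, 3·0+6·2=12≤33, objective 16.
(s,t)=(1,1): 5·1+6·1=11≤13, 3·1+6·1=9≤33, objective 15.
(s,t)=(2,0): 5·2+6·0=10≤13, 3·2+6·0=6≤33, objective 14.
The best lattice point is (0,2), giving 16.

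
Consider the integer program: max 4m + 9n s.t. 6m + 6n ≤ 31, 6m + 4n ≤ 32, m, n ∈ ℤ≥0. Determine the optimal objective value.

45

Relaxing integrality, the LP optimum is 46.50 at (m,n) = (0, 5.17), which is not an integer point.
(m,n)=(0,5): 6·0+6·5=30≤31, 6·0+4·5=20≤32, objective 45.
(m,n)=(1,4): 6·1+6·4=30≤31, 6·1+4·4=22≤32, objective 40.
No feasible integer point exceeds 45.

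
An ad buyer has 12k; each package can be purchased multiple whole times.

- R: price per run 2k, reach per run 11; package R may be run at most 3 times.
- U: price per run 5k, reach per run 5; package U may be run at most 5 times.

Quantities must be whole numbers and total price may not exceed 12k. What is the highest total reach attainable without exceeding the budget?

38

3×R: price 6 ≤ 12, reach 3·11 = 33.
3×R and 1×U: price 11 ≤ 12, reach 3·11 + 1·5 = 38.
Best is 38.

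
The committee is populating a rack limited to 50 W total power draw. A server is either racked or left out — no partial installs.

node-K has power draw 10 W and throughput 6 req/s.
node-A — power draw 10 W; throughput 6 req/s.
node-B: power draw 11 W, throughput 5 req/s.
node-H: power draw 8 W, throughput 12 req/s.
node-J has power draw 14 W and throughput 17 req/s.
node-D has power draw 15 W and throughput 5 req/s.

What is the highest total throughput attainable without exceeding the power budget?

41

Allowing fractional choices, the relaxed optimum would be about 44.6, but servers are indivisible.
node-K + node-A + node-H + node-J: power draw 10 + 10 + 8 + 14 = 42 ≤ 50, throughput 6 + 6 + 12 + 17 = 41.
node-K + node-B + node-H + node-J: power draw 10 + 11 + 8 + 14 = 43 ≤ 50, throughput 6 + 5 + 12 + 17 = 40.
node-A + node-B + node-H + node-J: power draw 10 + 11 + 8 + 14 = 43 ≤ 50, throughput 6 + 5 + 12 + 17 = 40.
Best is node-K, node-A, node-H, and node-J with total throughput 41.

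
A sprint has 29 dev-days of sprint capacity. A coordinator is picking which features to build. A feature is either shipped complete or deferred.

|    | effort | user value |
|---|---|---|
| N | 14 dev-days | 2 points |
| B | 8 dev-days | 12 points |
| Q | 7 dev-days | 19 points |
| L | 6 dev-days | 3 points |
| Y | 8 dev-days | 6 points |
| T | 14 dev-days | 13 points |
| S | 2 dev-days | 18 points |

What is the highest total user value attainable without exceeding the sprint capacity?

55

B + Q + Y + S: effort 8 + 7 + 8 + 2 = 25 ≤ 29, user value 12 + 19 + 6 + 18 = 55.
Q + L + T + S: effort 7 + 6 + 14 + 2 = 29 ≤ 29, user value 19 + 3 + 13 + 18 = 53.
Best is B, Q, Y, and S with total user value 55.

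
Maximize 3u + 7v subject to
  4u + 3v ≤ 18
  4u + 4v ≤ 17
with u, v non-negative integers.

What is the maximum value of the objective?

The continuous relaxation peaks at (0, 4.25) with value 29.75; rounding to a feasible lattice point costs some objective.
(u,v)=(0,4): 4·0+3·4=12≤18, 4·0+4·4=16≤17, objective 28.
(u,v)=(1,3): 4·1+3·3=13≤18, 4·1+4·3=16≤17, objective 24.
Maximum is 28 at (u,v)=(0,4).

28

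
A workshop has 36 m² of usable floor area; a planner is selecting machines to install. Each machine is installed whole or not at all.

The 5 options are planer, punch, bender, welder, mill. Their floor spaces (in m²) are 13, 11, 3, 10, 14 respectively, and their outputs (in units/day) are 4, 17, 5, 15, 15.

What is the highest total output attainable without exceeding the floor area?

punch + welder + mill: floor space 11 + 10 + 14 = 35 ≤ 36, output 17 + 15 + 15 = 47.
punch + bender + welder: floor space 11 + 3 + 10 = 24 ≤ 36, output 17 + 5 + 15 = 37.
punch + bender + mill: floor space 11 + 3 + 14 = 28 ≤ 36, output 17 + 5 + 15 = 37.
Best is punch, welder, and mill with total output 47.

47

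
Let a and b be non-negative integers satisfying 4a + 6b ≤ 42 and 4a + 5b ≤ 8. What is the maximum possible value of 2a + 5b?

The continuous relaxation peaks at (0, 1.6) with value 8.00; rounding to a feasible lattice point costs some objective.
(a,b)=(0,1) is feasible, giving 5.
(a,b)=(1,0) is feasible, giving 2.
Maximum is 5 at (a,b)=(0,1).

5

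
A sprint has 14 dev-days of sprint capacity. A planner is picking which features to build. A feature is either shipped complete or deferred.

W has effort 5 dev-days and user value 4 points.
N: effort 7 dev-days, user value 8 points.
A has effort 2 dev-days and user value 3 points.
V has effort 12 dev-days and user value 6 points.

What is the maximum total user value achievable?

15

N + A: effort 7 + 2 = 9 ≤ 14, user value 8 + 3 = 11.
W + N: effort 5 + 7 = 12 ≤ 14, user value 4 + 8 = 12.
W + N + A: effort 5 + 7 + 2 = 14 ≤ 14, user value 4 + 8 + 3 = 15.
Best is W, N, and A with total user value 15.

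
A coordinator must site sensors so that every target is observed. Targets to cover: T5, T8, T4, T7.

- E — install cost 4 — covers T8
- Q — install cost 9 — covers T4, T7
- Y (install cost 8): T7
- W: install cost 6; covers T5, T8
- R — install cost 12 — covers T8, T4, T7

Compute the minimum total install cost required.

This is an integer covering problem.
Choose Q and W: together they cover T5, T8, T4, T7 — every target.
Total install cost: 9 + 6 = 15.
No cover costs less than 15.

15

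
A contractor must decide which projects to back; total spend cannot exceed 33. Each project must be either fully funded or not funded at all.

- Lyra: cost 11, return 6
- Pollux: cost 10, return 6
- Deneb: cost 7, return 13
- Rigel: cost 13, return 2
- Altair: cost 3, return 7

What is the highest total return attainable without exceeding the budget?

Take Lyra, Pollux, Deneb, and Altair: cost 11 + 10 + 7 + 3 = 31 ≤ 33, return 6 + 6 + 13 + 7 = 32.
No other feasible combination does better.

32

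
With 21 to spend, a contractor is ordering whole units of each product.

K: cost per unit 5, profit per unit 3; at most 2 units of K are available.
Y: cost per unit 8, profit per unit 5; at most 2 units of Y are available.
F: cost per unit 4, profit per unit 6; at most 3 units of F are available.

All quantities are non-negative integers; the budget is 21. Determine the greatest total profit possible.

23

1×Y and 3×F: cost 20 ≤ 21, profit 1·5 + 3·6 = 23.
1×K and 3×F: cost 17 ≤ 21, profit 1·3 + 3·6 = 21.
Best is 23.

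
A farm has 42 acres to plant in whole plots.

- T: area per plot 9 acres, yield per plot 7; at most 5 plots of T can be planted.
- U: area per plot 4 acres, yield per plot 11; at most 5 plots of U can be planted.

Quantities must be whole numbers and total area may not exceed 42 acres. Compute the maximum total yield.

1×T and 5×U: area 29 ≤ 42, yield 1·7 + 5·11 = 62.
2×T and 5×U: area 38 ≤ 42, yield 2·7 + 5·11 = 69.
Best is 69.

69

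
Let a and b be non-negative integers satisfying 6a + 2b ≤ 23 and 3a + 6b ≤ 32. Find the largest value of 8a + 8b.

Relaxing integrality, the LP optimum is 52.53 at (a,b) = (2.47, 4.1), which is not an integer point.
(a,b)=(2,4) is feasible, giving 48.
(a,b)=(2,3) is feasible, giving 40.
No feasible integer point exceeds 48.

48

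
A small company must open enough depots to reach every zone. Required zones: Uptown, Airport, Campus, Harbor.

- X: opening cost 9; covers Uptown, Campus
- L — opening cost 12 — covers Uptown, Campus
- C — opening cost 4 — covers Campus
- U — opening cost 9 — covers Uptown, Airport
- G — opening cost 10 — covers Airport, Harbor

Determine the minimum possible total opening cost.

19

The greedy cost-per-new-zone heuristic would pick C, U, and G for 23, but a cheaper cover exists.
Choose X and G: together they cover Uptown, Airport, Campus, Harbor — every zone.
Total opening cost: 9 + 10 = 19.
No cover costs less than 19.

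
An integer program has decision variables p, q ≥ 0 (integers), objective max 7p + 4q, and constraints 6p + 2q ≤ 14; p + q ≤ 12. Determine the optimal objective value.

28

(p,q)=(0,7): 6·0+2·7=14≤14, 1·0+1·7=7≤12, objective 28.
(p,q)=(0,6): 6·0+2·6=12≤14, 1·0+1·6=6≤12, objective 24.
No feasible integer point exceeds 28.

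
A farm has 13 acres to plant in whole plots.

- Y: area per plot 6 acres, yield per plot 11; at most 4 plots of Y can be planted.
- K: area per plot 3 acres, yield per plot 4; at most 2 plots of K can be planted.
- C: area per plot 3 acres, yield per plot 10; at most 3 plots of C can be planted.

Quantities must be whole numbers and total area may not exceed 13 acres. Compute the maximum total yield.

34

C has the best ratio (10/3); taking only C gives at most 3×10 = 30 (stopped by the supply cap of 3).
Mixing does better — 1×K and 3×C: area 12 ≤ 13, yield 1·4 + 3·10 = 34.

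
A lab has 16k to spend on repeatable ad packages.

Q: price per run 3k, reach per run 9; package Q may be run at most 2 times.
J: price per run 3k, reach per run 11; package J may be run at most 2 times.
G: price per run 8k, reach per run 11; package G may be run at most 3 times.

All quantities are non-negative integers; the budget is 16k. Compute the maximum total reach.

40

Take 2×Q and 2×J: price 12 ≤ 16, reach 2·9 + 2·11 = 40.
J has the best ratio (11/3) and is taken to its limit of 2; remaining capacity is filled optimally with the others.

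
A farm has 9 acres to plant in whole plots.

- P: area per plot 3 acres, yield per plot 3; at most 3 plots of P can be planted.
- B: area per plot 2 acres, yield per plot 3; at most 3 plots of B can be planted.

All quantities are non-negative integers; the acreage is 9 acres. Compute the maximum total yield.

Take 1×P and 3×B: area 9 ≤ 9, yield 1·3 + 3·3 = 12.
B has the best ratio (3/2) and is taken to its limit of 3; remaining capacity is filled optimally with the others.

12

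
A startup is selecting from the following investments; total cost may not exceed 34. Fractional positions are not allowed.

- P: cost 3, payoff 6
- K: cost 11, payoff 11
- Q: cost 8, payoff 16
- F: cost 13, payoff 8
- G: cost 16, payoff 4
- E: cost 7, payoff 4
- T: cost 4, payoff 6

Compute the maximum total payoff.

P + K + Q + E + T: cost 3 + 11 + 8 + 7 + 4 = 33 ≤ 34, payoff 6 + 11 + 16 + 4 + 6 = 43.
P + K + Q + E: cost 3 + 11 + 8 + 7 = 29 ≤ 34, payoff 6 + 11 + 16 + 4 = 37.
P + K + Q + T: cost 3 + 11 + 8 + 4 = 26 ≤ 34, payoff 6 + 11 + 16 + 6 = 39.
Best is P, K, Q, E, and T with total payoff 43.

43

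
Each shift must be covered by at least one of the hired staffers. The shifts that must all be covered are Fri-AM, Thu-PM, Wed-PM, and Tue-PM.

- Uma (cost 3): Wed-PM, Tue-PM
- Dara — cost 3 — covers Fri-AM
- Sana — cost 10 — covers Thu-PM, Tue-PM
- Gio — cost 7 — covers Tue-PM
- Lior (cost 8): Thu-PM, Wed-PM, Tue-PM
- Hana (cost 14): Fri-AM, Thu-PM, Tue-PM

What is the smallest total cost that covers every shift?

The greedy cost-per-new-shift heuristic would pick Uma, Dara, and Lior for 14, but a cheaper cover exists.
Choose Dara and Lior: together they cover Fri-AM, Thu-PM, Wed-PM, Tue-PM — every shift.
Total cost: 3 + 8 = 11.
No cover costs less than 11.

11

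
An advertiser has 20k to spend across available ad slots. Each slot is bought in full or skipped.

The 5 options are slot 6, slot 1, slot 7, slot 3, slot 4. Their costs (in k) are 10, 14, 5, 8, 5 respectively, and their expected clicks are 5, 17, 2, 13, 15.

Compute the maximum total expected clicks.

32

slot 7 + slot 3 + slot 4: cost 5 + 8 + 5 = 18 ≤ 20, expected clicks 2 + 13 + 15 = 30.
slot 3 + slot 4: cost 8 + 5 = 13 ≤ 20, expected clicks 13 + 15 = 28.
slot 1 + slot 4: cost 14 + 5 = 19 ≤ 20, expected clicks 17 + 15 = 32.
Best is slot 1 and slot 4 with total expected clicks 32.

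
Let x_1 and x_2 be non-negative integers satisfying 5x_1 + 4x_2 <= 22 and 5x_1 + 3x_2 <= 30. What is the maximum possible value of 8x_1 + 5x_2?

32

The continuous relaxation peaks at (4.4, 0) with value 35.20; rounding to a feasible lattice point costs some objective.
(x_1,x_2)=(4,0): 5·4+4·0=20≤22, 5·4+3·0=20≤30, objective 32.
(x_1,x_2)=(3,1): 5·3+4·1=19≤22, 5·3+3·1=18≤30, objective 29.
(x_1,x_2)=(3,0): 5·3+4·0=15≤22, 5·3+3·0=15≤30, objective 24.
The best lattice point is (4,0), giving 32.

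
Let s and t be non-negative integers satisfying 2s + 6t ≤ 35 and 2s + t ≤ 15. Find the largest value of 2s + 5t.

(s,t)=(5,4): 2·5+6·4=34≤35, 2·5+1·4=14≤15, objective 30.
(s,t)=(4,4): 2·4+6·4=32≤35, 2·4+1·4=12≤15, objective 28.
(s,t)=(6,3): 2·6+6·3=30≤35, 2·6+1·3=15≤15, objective 27.
Maximum is 30 at (s,t)=(5,4).

30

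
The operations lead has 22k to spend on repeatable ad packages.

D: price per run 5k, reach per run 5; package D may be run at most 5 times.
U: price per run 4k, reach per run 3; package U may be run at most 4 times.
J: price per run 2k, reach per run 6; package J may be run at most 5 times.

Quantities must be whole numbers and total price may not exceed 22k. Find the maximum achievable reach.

40

J has the best ratio (6/2); taking only J gives at most 5×6 = 30 (stopped by the supply cap of 5).
Mixing does better — 2×D and 5×J: price 20 ≤ 22, reach 2·5 + 5·6 = 40.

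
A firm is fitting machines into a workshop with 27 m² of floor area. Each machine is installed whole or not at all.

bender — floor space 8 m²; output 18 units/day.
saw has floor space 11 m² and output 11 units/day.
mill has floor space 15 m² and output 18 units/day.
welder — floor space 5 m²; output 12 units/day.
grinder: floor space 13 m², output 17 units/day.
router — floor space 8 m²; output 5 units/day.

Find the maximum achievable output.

47

Take bender, welder, and grinder: floor space 8 + 5 + 13 = 26 ≤ 27, output 18 + 12 + 17 = 47.
No other feasible combination does better.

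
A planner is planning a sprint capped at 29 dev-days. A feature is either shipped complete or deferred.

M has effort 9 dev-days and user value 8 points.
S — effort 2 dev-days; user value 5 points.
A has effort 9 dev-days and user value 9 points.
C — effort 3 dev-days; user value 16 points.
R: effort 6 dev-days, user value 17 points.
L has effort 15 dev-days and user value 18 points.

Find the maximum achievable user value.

56

Treat it as a binary knapsack problem.
Take S, C, R, and L: effort 2 + 3 + 6 + 15 = 26 ≤ 29, user value 5 + 16 + 17 + 18 = 56.
No other feasible combination does better.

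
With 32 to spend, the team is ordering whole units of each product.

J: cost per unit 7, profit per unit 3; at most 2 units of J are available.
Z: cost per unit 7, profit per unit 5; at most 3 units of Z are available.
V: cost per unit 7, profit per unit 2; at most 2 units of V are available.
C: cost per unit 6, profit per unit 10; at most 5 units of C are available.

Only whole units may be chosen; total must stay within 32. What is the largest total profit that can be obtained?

C has the best ratio (10/6); taking only C gives at most 5×10 = 50 (stopped by the cost limit).
Optimal: 5×C: cost 30 ≤ 32, profit 5·10 = 50.

50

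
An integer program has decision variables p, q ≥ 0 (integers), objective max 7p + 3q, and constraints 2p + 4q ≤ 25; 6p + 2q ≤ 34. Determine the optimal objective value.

The continuous relaxation peaks at (4.3, 4.1) with value 42.40; rounding to a feasible lattice point costs some objective.
(p,q)=(5,2): 2·5+4·2=18≤25, 6·5+2·2=34≤34, objective 41.
(p,q)=(4,4): 2·4+4·4=24≤25, 6·4+2·4=32≤34, objective 40.
(p,q)=(5,1): 2·5+4·1=14≤25, 6·5+2·1=32≤34, objective 38.
The best lattice point is (5,2), giving 41.

41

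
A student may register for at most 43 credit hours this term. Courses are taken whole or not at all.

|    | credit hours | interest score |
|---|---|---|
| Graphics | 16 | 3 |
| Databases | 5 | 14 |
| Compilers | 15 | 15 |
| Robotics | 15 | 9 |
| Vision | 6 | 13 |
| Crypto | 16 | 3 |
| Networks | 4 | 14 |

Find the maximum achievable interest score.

56

This is a 0-1 knapsack instance.
Databases + Compilers + Robotics + Networks: credit hours 5 + 15 + 15 + 4 = 39 ≤ 43, interest score 14 + 15 + 9 + 14 = 52.
Databases + Compilers + Vision + Networks: credit hours 5 + 15 + 6 + 4 = 30 ≤ 43, interest score 14 + 15 + 13 + 14 = 56.
Best is Databases, Compilers, Vision, and Networks with total interest score 56.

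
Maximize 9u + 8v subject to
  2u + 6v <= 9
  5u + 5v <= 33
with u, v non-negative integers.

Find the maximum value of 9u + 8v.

36

The continuous relaxation peaks at (4.5, 0) with value 40.50; rounding to a feasible lattice point costs some objective.
(u,v)=(4,0): 2·4+6·0=8≤9, 5·4+5·0=20≤33, objective 36.
(u,v)=(3,0): 2·3+6·0=6≤9, 5·3+5·0=15≤33, objective 27.
No feasible integer point exceeds 36.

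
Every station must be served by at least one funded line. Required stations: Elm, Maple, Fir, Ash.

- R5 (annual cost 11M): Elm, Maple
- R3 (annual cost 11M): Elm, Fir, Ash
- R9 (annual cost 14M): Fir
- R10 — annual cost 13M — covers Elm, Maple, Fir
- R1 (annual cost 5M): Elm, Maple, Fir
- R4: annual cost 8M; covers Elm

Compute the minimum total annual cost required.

16

Choose R3 and R1: together they cover Elm, Maple, Fir, Ash — every station.
Total annual cost: 11 + 5 = 16.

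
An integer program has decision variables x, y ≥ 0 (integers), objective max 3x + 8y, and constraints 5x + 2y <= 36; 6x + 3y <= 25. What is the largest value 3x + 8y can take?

64

The continuous relaxation peaks at (0, 8.33) with value 66.67; rounding to a feasible lattice point costs some objective.
(x,y)=(0,8) is feasible, giving 64.
(x,y)=(0,7) is feasible, giving 56.
The best lattice point is (0,8), giving 64.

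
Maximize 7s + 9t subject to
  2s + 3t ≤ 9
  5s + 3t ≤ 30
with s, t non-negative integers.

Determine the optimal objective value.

(s,t)=(3,1): 2·3+3·1=9≤9, 5·3+3·1=18≤30, objective 30.
(s,t)=(4,0): 2·4+3·0=8≤9, 5·4+3·0=20≤30, objective 28.
The best lattice point is (3,1), giving 30.

30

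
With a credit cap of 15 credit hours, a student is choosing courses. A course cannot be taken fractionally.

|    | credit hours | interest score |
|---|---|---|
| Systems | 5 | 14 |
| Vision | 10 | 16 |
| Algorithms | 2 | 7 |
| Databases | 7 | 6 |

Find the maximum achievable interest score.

30

This is a 0-1 knapsack instance.
Allowing fractional choices, the relaxed optimum would be about 33.8, but courses are indivisible.
Systems + Algorithms + Databases: credit hours 5 + 2 + 7 = 14 ≤ 15, interest score 14 + 7 + 6 = 27.
Systems + Vision: credit hours 5 + 10 = 15 ≤ 15, interest score 14 + 16 = 30.
Best is Systems and Vision with total interest score 30.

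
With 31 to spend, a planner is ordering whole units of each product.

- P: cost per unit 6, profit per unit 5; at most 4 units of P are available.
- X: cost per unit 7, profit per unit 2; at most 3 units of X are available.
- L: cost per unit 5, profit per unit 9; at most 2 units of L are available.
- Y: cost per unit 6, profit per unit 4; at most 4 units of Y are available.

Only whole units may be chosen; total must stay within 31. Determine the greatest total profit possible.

33

Take 3×P and 2×L: cost 28 ≤ 31, profit 3·5 + 2·9 = 33.
L has the best ratio (9/5) and is taken to its limit of 2; remaining capacity is filled optimally with the others.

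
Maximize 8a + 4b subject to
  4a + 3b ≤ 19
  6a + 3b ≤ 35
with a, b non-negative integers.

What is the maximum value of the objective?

36

(a,b)=(4,1): 4·4+3·1=19≤19, 6·4+3·1=27≤35, objective 36.
(a,b)=(4,0): 4·4+3·0=16≤19, 6·4+3·0=24≤35, objective 32.
(a,b)=(3,2): 4·3+3·2=18≤19, 6·3+3·2=24≤35, objective 32.
Maximum is 36 at (a,b)=(4,1).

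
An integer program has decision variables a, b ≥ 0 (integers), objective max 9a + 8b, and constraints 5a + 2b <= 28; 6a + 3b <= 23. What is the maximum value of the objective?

(a,b)=(0,7) is feasible, giving 56.
(a,b)=(0,6) is feasible, giving 48.
No feasible integer point exceeds 56.

56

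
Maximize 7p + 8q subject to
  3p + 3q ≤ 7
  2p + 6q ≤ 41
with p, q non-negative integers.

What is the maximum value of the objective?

16

Relaxing integrality, the LP optimum is 18.67 at (p,q) = (0, 2.33), which is not an integer point.
(p,q)=(0,2) is feasible, giving 16.
(p,q)=(1,1) is feasible, giving 15.
(p,q)=(0,1) is feasible, giving 8.
No feasible integer point exceeds 16.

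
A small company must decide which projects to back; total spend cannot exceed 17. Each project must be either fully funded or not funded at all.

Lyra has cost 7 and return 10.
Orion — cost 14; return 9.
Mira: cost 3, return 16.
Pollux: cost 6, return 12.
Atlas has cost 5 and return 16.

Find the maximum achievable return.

Allowing fractional choices, the relaxed optimum would be about 48.3, but projects are indivisible.
Mira + Pollux + Atlas: cost 3 + 6 + 5 = 14 ≤ 17, return 16 + 12 + 16 = 44.
Lyra + Mira + Atlas: cost 7 + 3 + 5 = 15 ≤ 17, return 10 + 16 + 16 = 42.
Lyra + Mira + Pollux: cost 7 + 3 + 6 = 16 ≤ 17, return 10 + 16 + 12 = 38.
Best is Mira, Pollux, and Atlas with total return 44.

44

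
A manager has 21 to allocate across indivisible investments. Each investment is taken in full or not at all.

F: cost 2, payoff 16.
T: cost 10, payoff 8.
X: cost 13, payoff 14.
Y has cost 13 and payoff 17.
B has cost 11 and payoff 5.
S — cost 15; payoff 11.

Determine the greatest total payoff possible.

Take F and Y: cost 2 + 13 = 15 ≤ 21, payoff 16 + 17 = 33.
No other feasible combination does better.

33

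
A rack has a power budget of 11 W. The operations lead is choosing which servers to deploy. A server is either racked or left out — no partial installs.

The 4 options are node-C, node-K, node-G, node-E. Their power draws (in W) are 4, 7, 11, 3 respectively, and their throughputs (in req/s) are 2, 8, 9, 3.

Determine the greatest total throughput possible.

11

Allowing fractional choices, the relaxed optimum would be about 11.8, but servers are indivisible.
node-C + node-K: power draw 4 + 7 = 11 ≤ 11, throughput 2 + 8 = 10.
node-K + node-E: power draw 7 + 3 = 10 ≤ 11, throughput 8 + 3 = 11.
Best is node-K and node-E with total throughput 11.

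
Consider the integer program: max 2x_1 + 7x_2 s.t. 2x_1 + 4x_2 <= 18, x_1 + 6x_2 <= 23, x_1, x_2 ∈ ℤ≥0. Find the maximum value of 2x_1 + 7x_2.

27

The continuous relaxation peaks at (2, 3.5) with value 28.50; rounding to a feasible lattice point costs some objective.
(x_1,x_2)=(3,3): 2·3+4·3=18≤18, 1·3+6·3=21≤23, objective 27.
(x_1,x_2)=(2,3): 2·2+4·3=16≤18, 1·2+6·3=20≤23, objective 25.
(x_1,x_2)=(1,3): 2·1+4·3=14≤18, 1·1+6·3=19≤23, objective 23.
No feasible integer point exceeds 27.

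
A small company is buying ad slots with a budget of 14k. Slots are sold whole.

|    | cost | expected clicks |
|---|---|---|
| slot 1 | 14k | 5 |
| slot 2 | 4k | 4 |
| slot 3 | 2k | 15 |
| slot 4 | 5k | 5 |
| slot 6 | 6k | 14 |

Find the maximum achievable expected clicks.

slot 3 + slot 4 + slot 6: cost 2 + 5 + 6 = 13 ≤ 14, expected clicks 15 + 5 + 14 = 34.
slot 3 + slot 6: cost 2 + 6 = 8 ≤ 14, expected clicks 15 + 14 = 29.
slot 2 + slot 3 + slot 6: cost 4 + 2 + 6 = 12 ≤ 14, expected clicks 4 + 15 + 14 = 33.
Best is slot 3, slot 4, and slot 6 with total expected clicks 34.

34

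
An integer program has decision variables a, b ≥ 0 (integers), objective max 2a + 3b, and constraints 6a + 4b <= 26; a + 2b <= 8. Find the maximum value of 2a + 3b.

13

Relaxing integrality, the LP optimum is 13.25 at (a,b) = (2.5, 2.75), which is not an integer point.
(a,b)=(2,3): 6·2+4·3=24≤26, 1·2+2·3=8≤8, objective 13.
(a,b)=(3,2): 6·3+4·2=26≤26, 1·3+2·2=7≤8, objective 12.
(a,b)=(1,3): 6·1+4·3=18≤26, 1·1+2·3=7≤8, objective 11.
(a,b)=(2,2): 6·2+4·2=20≤26, 1·2+2·2=6≤8, objective 10.
The best lattice point is (2,3), giving 13.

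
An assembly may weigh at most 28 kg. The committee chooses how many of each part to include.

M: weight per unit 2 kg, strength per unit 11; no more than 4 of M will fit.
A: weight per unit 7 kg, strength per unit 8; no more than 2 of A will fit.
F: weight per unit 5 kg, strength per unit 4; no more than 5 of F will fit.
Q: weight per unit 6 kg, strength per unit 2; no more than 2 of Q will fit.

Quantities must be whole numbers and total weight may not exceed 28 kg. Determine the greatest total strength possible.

64

Take 4×M, 2×A, and 1×F: weight 27 ≤ 28, strength 4·11 + 2·8 + 1·4 = 64.
M has the best ratio (11/2) and is taken to its limit of 4; remaining capacity is filled optimally with the others.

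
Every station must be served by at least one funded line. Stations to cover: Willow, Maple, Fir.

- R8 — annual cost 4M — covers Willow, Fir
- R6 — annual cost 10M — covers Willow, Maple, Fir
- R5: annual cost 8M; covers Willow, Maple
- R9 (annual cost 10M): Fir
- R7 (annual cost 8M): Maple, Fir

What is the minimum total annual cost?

10

The greedy cost-per-new-station heuristic would pick R8 and R5 for 12, but a cheaper cover exists.
R6 alone covers Willow, Maple, Fir — every station.
Total annual cost: 10.
No cover costs less than 10.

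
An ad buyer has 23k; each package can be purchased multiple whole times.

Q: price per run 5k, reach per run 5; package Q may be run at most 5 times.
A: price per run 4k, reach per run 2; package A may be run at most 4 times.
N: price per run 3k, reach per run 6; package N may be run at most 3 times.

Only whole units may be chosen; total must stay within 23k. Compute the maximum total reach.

30

N has the best ratio (6/3); taking only N gives at most 3×6 = 18 (stopped by the supply cap of 3).
Mixing does better — 2×Q, 1×A, and 3×N: price 23 ≤ 23, reach 2·5 + 1·2 + 3·6 = 30.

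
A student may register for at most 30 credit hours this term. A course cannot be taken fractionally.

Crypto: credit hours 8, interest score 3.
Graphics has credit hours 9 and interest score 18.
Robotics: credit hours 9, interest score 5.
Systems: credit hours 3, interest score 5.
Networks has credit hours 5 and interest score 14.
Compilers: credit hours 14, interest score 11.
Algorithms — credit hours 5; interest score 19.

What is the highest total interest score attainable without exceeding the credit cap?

59

Take Crypto, Graphics, Systems, Networks, and Algorithms: credit hours 8 + 9 + 3 + 5 + 5 = 30 ≤ 30, interest score 3 + 18 + 5 + 14 + 19 = 59.
No other feasible combination does better.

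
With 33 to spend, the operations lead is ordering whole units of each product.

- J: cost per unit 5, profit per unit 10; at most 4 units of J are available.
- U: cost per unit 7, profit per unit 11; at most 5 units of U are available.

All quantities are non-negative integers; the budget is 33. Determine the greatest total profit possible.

Take 1×J and 4×U: cost 33 ≤ 33, profit 1·10 + 4·11 = 54.
No other integer combination yields more.

54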